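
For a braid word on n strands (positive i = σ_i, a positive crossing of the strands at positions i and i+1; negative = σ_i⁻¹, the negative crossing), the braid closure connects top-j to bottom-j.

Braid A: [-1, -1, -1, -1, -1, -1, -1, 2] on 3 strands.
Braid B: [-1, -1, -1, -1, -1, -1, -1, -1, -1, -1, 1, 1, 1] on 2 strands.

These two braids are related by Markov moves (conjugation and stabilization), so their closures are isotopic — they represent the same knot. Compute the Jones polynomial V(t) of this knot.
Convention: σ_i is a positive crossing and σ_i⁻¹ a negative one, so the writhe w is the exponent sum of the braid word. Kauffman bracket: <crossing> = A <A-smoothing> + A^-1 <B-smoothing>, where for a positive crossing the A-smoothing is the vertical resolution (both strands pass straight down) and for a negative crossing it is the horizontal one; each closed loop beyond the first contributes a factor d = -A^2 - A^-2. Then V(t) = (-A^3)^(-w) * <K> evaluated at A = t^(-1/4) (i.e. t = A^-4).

Markov-equivalent braids have isotopic closures, hence identical knot invariants. Strip the Markov moves from each word to reach a common short braid β, then compute V(t) once on β.
Braid A: s1^-1 s1^-1 s1^-1 s1^-1 s1^-1 s1^-1 s1^-1 s2 on 3 strands reduces by inverse Markov moves (closure unchanged at each step):
  Destabilize: the word has the form β·s2 where s2 occurs only as the final letter (β ∈ B_2); drop it and the last strand → 2 strands.
Reduced to β = s1^-1 s1^-1 s1^-1 s1^-1 s1^-1 s1^-1 s1^-1 on 2 strands, 7 crossings.
Braid B: s1^-1 s1^-1 s1^-1 s1^-1 s1^-1 s1^-1 s1^-1 s1^-1 s1^-1 s1^-1 s1 s1 s1 on 2 strands reduces by inverse Markov moves (closure unchanged at each step):
  Deconjugate: the word is γ·β·γ⁻¹ with γ = s1^-1 s1^-1 (prefix) and γ⁻¹ = s1 s1 (suffix); strip both.
  Deconjugate: the word is γ·β·γ⁻¹ with γ = s1^-1 (prefix) and γ⁻¹ = s1 (suffix); strip both.
Reduced to β = s1^-1 s1^-1 s1^-1 s1^-1 s1^-1 s1^-1 s1^-1 on 2 strands, 7 crossings.
Both give the same β = s1^-1 s1^-1 s1^-1 s1^-1 s1^-1 s1^-1 s1^-1 on 2 strands, so one state sum suffices:
Braid: s1^-1 s1^-1 s1^-1 s1^-1 s1^-1 s1^-1 s1^-1 on 2 strands, 7 crossings.
Writhe w = (#positive) - (#negative) = 0 - 7 = -7.
Computing the Kauffman bracket via state sum. There are 2^7 = 128 states.
Smooth each crossing (0=||, 1=⌣⌢); contribution A^(Σ sign_k(1-2s_k)) * d^(L-1).
Tabulate the states by total A-exponent and number of loops L (A-exp: L × count):
  A^7: L=7 ×1
  A^5: L=6 ×7
  A^3: L=5 ×21
  A^1: L=4 ×35
  A^-1: L=3 ×35
  A^-3: L=2 ×21
  A^-5: L=1 ×7
  A^-7: L=2 ×1
Each group contributes A^e * Σ count * d^(L-1):
Powers of d = -A^2 - A^-2: d^2 = A^4 + 2 + A^-4; d^3 = -A^6 - 3*A^2 - 3*A^-2 - A^-6; d^4 = A^8 + 4*A^4 + 6 + 4*A^-4 + A^-8; d^5 = -A^10 - 5*A^6 - 10*A^2 - 10*A^-2 - 5*A^-6 - A^-10; d^6 = A^12 + 6*A^8 + 15*A^4 + 20 + 15*A^-4 + 6*A^-8 + A^-12.
  A^7 * (d^6) = A^19 + 6*A^15 + 15*A^11 + 20*A^7 + 15*A^3 + 6*A^-1 + A^-5
  A^5 * (7*d^5) = -7*A^15 - 35*A^11 - 70*A^7 - 70*A^3 - 35*A^-1 - 7*A^-5
  A^3 * (21*d^4) = 21*A^11 + 84*A^7 + 126*A^3 + 84*A^-1 + 21*A^-5
  A^1 * (35*d^3) = -35*A^7 - 105*A^3 - 105*A^-1 - 35*A^-5
  A^-1 * (35*d^2) = 35*A^3 + 70*A^-1 + 35*A^-5
  A^-3 * (21*d) = -21*A^-1 - 21*A^-5
  A^-5 * (7) = 7*A^-5
  A^-7 * (d) = -A^-5 - A^-9
Summing the groups: <K> = A^19 - A^15 + A^11 - A^7 + A^3 - A^-1 - A^-9
Normalise by the writhe: (-A^3)^(-w) = (-A^3)^(7) = -A^21, so f(A) = -A^21 * <K> = -A^40 + A^36 - A^32 + A^28 - A^24 + A^20 + A^12.
Substitute A = t^(-1/4), i.e. A^e → t^(-e/4): V(t) = t^-3 + t^-5 - t^-6 + t^-7 - t^-8 + t^-9 - t^-10

Answer: t^-3 + t^-5 - t^-6 + t^-7 - t^-8 + t^-9 - t^-10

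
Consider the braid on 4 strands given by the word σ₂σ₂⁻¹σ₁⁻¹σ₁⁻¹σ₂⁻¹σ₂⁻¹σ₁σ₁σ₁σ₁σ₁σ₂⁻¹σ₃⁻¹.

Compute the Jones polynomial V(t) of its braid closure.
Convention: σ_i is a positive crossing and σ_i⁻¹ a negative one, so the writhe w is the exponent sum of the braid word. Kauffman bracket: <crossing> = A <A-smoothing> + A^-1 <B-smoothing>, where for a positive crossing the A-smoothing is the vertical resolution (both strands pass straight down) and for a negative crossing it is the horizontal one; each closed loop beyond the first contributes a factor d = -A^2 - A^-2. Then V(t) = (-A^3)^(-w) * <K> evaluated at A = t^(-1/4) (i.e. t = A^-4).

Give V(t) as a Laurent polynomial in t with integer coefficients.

-t^4 + t^3 - t^2 + 2*t - 1 + 2*t^-1 - t^-2 + t^-3 - t^-4

Derivation:
The presented braid s2 s2^-1 s1^-1 s1^-1 s2^-1 s2^-1 s1 s1 s1 s1 s1 s2^-1 s3^-1 on 4 strands reduces by inverse Markov moves (closure unchanged at each step):
  Destabilize: the word has the form β·s3^-1 where s3^-1 occurs only as the final letter (β ∈ B_3); drop it and the last strand → 3 strands.
  Deconjugate: the word is γ·β·γ⁻¹ with γ = s2 (prefix) and γ⁻¹ = s2^-1 (suffix); strip both.
Reduced to β = s2^-1 s1^-1 s1^-1 s2^-1 s2^-1 s1 s1 s1 s1 s1 on 3 strands, 10 crossings.
Compute on β:
Braid: s2^-1 s1^-1 s1^-1 s2^-1 s2^-1 s1 s1 s1 s1 s1 on 3 strands, 10 crossings.
Writhe w = (#positive) - (#negative) = 5 - 5 = 0.
Computing the Kauffman bracket via state sum. There are 2^10 = 1024 states.
Smooth each crossing (0=||, 1=⌣⌢); contribution A^(Σ sign_k(1-2s_k)) * d^(L-1).
Tabulate the states by total A-exponent and number of loops L (A-exp: L × count):
  A^10: L=4 ×1
  A^8: L=3 ×10
  A^6: L=2 ×29, L=4 ×16
  A^4: L=1 ×26, L=3 ×74, L=5 ×20
  A^2: L=2 ×90, L=4 ×105, L=6 ×15
  A^0: L=1 ×15, L=3 ×141, L=5 ×90, L=7 ×6
  A^-2: L=2 ×35, L=4 ×130, L=6 ×44, L=8 ×1
  A^-4: L=3 ×40, L=5 ×69, L=7 ×11
  A^-6: L=4 ×25, L=6 ×19, L=8 ×1
  A^-8: L=5 ×8, L=7 ×2
  A^-10: L=6 ×1
Each group contributes A^e * Σ count * d^(L-1):
Powers of d = -A^2 - A^-2: d^2 = A^4 + 2 + A^-4; d^3 = -A^6 - 3*A^2 - 3*A^-2 - A^-6; d^4 = A^8 + 4*A^4 + 6 + 4*A^-4 + A^-8; d^5 = -A^10 - 5*A^6 - 10*A^2 - 10*A^-2 - 5*A^-6 - A^-10; d^6 = A^12 + 6*A^8 + 15*A^4 + 20 + 15*A^-4 + 6*A^-8 + A^-12; d^7 = -A^14 - 7*A^10 - 21*A^6 - 35*A^2 - 35*A^-2 - 21*A^-6 - 7*A^-10 - A^-14.
  A^10 * (d^3) = -A^16 - 3*A^12 - 3*A^8 - A^4
  A^8 * (10*d^2) = 10*A^12 + 20*A^8 + 10*A^4
  A^6 * (29*d + 16*d^3) = -16*A^12 - 77*A^8 - 77*A^4 - 16
  A^4 * (26 + 74*d^2 + 20*d^4) = 20*A^12 + 154*A^8 + 294*A^4 + 154 + 20*A^-4
  A^2 * (90*d + 105*d^3 + 15*d^5) = -15*A^12 - 180*A^8 - 555*A^4 - 555 - 180*A^-4 - 15*A^-8
  A^0 * (15 + 141*d^2 + 90*d^4 + 6*d^6) = 6*A^12 + 126*A^8 + 591*A^4 + 957 + 591*A^-4 + 126*A^-8 + 6*A^-12
  A^-2 * (35*d + 130*d^3 + 44*d^5 + d^7) = -A^12 - 51*A^8 - 371*A^4 - 900 - 900*A^-4 - 371*A^-8 - 51*A^-12 - A^-16
  A^-4 * (40*d^2 + 69*d^4 + 11*d^6) = 11*A^8 + 135*A^4 + 481 + 714*A^-4 + 481*A^-8 + 135*A^-12 + 11*A^-16
  A^-6 * (25*d^3 + 19*d^5 + d^7) = -A^8 - 26*A^4 - 141 - 300*A^-4 - 300*A^-8 - 141*A^-12 - 26*A^-16 - A^-20
  A^-8 * (8*d^4 + 2*d^6) = 2*A^4 + 20 + 62*A^-4 + 88*A^-8 + 62*A^-12 + 20*A^-16 + 2*A^-20
  A^-10 * (d^5) = -1 - 5*A^-4 - 10*A^-8 - 10*A^-12 - 5*A^-16 - A^-20
Summing the groups: <K> = -A^16 + A^12 - A^8 + 2*A^4 - 1 + 2*A^-4 - A^-8 + A^-12 - A^-16
Normalise by the writhe: (-A^3)^(-w) = (-A^3)^(0) = 1, so f(A) = 1 * <K> = -A^16 + A^12 - A^8 + 2*A^4 - 1 + 2*A^-4 - A^-8 + A^-12 - A^-16.
Substitute A = t^(-1/4), i.e. A^e → t^(-e/4): V(t) = -t^4 + t^3 - t^2 + 2*t - 1 + 2*t^-1 - t^-2 + t^-3 - t^-4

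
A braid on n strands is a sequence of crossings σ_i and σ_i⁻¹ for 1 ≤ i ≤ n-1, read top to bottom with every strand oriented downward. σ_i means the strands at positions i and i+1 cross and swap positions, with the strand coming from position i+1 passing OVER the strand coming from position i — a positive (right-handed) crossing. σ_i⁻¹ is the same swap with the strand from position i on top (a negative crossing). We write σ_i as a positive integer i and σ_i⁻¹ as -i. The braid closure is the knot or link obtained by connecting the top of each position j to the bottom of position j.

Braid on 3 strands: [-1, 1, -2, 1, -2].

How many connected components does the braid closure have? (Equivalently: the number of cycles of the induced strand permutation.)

2

Derivation:
Track the strand permutation on 3 strands, starting from identity.
  step 1: s1^-1 swaps positions 1,2 -> [2 1 3]
  step 2: s1 swaps positions 1,2 -> [1 2 3]
  step 3: s2^-1 swaps positions 2,3 -> [1 3 2]
  step 4: s1 swaps positions 1,2 -> [3 1 2]
  step 5: s2^-1 swaps positions 2,3 -> [3 2 1]
Final permutation (position -> original strand): [3 2 1]
Closure components = cycle count of this permutation = 2.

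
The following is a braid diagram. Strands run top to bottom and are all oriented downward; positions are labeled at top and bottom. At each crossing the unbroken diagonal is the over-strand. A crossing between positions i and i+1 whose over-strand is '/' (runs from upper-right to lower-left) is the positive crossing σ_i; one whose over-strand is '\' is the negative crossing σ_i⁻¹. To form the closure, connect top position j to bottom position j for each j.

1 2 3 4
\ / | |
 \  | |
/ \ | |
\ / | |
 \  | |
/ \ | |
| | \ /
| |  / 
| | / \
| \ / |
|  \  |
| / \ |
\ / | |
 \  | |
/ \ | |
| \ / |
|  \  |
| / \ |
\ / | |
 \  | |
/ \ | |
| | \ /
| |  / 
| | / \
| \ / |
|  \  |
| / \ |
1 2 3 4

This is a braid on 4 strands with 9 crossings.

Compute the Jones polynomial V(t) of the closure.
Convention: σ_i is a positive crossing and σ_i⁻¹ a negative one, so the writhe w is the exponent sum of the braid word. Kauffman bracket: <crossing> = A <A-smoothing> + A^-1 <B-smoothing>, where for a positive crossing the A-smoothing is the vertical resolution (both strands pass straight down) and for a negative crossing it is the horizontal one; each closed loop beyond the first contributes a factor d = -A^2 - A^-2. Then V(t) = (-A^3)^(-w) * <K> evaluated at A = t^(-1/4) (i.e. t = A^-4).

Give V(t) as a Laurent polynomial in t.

Reading the diagram top to bottom ('/'-over between positions i,i+1 = s_i, '\'-over = s_i^-1): braid word = s1^-1 s1^-1 s3 s2^-1 s1^-1 s2^-1 s1^-1 s3 s2^-1.
Braid: s1^-1 s1^-1 s3 s2^-1 s1^-1 s2^-1 s1^-1 s3 s2^-1 on 4 strands, 9 crossings.
Writhe w = (#positive) - (#negative) = 2 - 7 = -5.
Enumerate smoothing states for the bracket polynomial. There are 2^9 = 512 states.
For each crossing: s=0 is the vertical smoothing, s=1 horizontal. Crossing k contributes A^(sign_k * (1 - 2*s_k)); loop factor d = -A^2 - A^-2.
Tabulate the states by total A-exponent and number of loops L (A-exp: L × count):
  A^9: L=3 ×1
  A^7: L=2 ×4, L=4 ×5
  A^5: L=1 ×4, L=3 ×26, L=5 ×6
  A^3: L=2 ×43, L=4 ×40, L=6 ×1
  A^1: L=1 ×23, L=3 ×92, L=5 ×11
  A^-1: L=2 ×91, L=4 ×34, L=6 ×1
  A^-3: L=1 ×32, L=3 ×48, L=5 ×4
  A^-5: L=2 ×28, L=4 ×8
  A^-7: L=3 ×9
  A^-9: L=4 ×1
Each group contributes A^e * Σ count * d^(L-1):
Powers of d = -A^2 - A^-2: d^2 = A^4 + 2 + A^-4; d^3 = -A^6 - 3*A^2 - 3*A^-2 - A^-6; d^4 = A^8 + 4*A^4 + 6 + 4*A^-4 + A^-8; d^5 = -A^10 - 5*A^6 - 10*A^2 - 10*A^-2 - 5*A^-6 - A^-10.
  A^9 * (d^2) = A^13 + 2*A^9 + A^5
  A^7 * (4*d + 5*d^3) = -5*A^13 - 19*A^9 - 19*A^5 - 5*A
  A^5 * (4 + 26*d^2 + 6*d^4) = 6*A^13 + 50*A^9 + 92*A^5 + 50*A + 6*A^-3
  A^3 * (43*d + 40*d^3 + d^5) = -A^13 - 45*A^9 - 173*A^5 - 173*A - 45*A^-3 - A^-7
  A^1 * (23 + 92*d^2 + 11*d^4) = 11*A^9 + 136*A^5 + 273*A + 136*A^-3 + 11*A^-7
  A^-1 * (91*d + 34*d^3 + d^5) = -A^9 - 39*A^5 - 203*A - 203*A^-3 - 39*A^-7 - A^-11
  A^-3 * (32 + 48*d^2 + 4*d^4) = 4*A^5 + 64*A + 152*A^-3 + 64*A^-7 + 4*A^-11
  A^-5 * (28*d + 8*d^3) = -8*A - 52*A^-3 - 52*A^-7 - 8*A^-11
  A^-7 * (9*d^2) = 9*A^-3 + 18*A^-7 + 9*A^-11
  A^-9 * (d^3) = -A^-3 - 3*A^-7 - 3*A^-11 - A^-15
Summing the groups: <K> = A^13 - 2*A^9 + 2*A^5 - 2*A + 2*A^-3 - 2*A^-7 + A^-11 - A^-15
Normalise by the writhe: (-A^3)^(-w) = (-A^3)^(5) = -A^15, so f(A) = -A^15 * <K> = -A^28 + 2*A^24 - 2*A^20 + 2*A^16 - 2*A^12 + 2*A^8 - A^4 + 1.
Substitute A = t^(-1/4), i.e. A^e → t^(-e/4): V(t) = 1 - t^-1 + 2*t^-2 - 2*t^-3 + 2*t^-4 - 2*t^-5 + 2*t^-6 - t^-7

Answer: 1 - t^-1 + 2*t^-2 - 2*t^-3 + 2*t^-4 - 2*t^-5 + 2*t^-6 - t^-7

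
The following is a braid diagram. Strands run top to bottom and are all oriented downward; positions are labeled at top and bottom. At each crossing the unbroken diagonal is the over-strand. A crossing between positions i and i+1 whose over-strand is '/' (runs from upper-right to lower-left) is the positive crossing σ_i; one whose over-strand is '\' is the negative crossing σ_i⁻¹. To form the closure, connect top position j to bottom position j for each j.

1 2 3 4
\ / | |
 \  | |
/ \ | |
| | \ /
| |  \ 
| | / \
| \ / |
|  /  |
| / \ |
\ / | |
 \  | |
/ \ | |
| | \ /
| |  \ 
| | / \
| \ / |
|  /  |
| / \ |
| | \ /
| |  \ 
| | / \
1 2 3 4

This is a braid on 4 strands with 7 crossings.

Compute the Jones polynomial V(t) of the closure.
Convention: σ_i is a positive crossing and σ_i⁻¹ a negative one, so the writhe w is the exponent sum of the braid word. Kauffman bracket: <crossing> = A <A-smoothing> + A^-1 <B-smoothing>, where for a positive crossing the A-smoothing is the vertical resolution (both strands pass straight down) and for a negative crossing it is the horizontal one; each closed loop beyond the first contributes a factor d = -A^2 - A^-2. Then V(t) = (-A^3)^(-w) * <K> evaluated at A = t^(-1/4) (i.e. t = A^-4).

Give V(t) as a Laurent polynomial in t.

t - 2 + 3*t^-1 - 3*t^-2 + 4*t^-3 - 3*t^-4 + 2*t^-5 - t^-6

Derivation:
Reading the diagram top to bottom ('/'-over between positions i,i+1 = s_i, '\'-over = s_i^-1): braid word = s1^-1 s3^-1 s2 s1^-1 s3^-1 s2 s3^-1.
Braid: s1^-1 s3^-1 s2 s1^-1 s3^-1 s2 s3^-1 on 4 strands, 7 crossings.
Writhe w = (#positive) - (#negative) = 2 - 5 = -3.
Enumerate smoothing states for the bracket polynomial. There are 2^7 = 128 states.
Each crossing splits two ways (0=vertical, 1=horizontal). The state's weight is A^(#A-smoothings - #B-smoothings) * d^(loops - 1).
Tabulate the states by total A-exponent and number of loops L (A-exp: L × count):
  A^7: L=5 ×1
  A^5: L=4 ×7
  A^3: L=3 ×20, L=5 ×1
  A^1: L=2 ×29, L=4 ×6
  A^-1: L=1 ×19, L=3 ×16
  A^-3: L=2 ×19, L=4 ×2
  A^-5: L=3 ×7
  A^-7: L=4 ×1
Each group contributes A^e * Σ count * d^(L-1):
Powers of d = -A^2 - A^-2: d^2 = A^4 + 2 + A^-4; d^3 = -A^6 - 3*A^2 - 3*A^-2 - A^-6; d^4 = A^8 + 4*A^4 + 6 + 4*A^-4 + A^-8.
  A^7 * (d^4) = A^15 + 4*A^11 + 6*A^7 + 4*A^3 + A^-1
  A^5 * (7*d^3) = -7*A^11 - 21*A^7 - 21*A^3 - 7*A^-1
  A^3 * (20*d^2 + d^4) = A^11 + 24*A^7 + 46*A^3 + 24*A^-1 + A^-5
  A^1 * (29*d + 6*d^3) = -6*A^7 - 47*A^3 - 47*A^-1 - 6*A^-5
  A^-1 * (19 + 16*d^2) = 16*A^3 + 51*A^-1 + 16*A^-5
  A^-3 * (19*d + 2*d^3) = -2*A^3 - 25*A^-1 - 25*A^-5 - 2*A^-9
  A^-5 * (7*d^2) = 7*A^-1 + 14*A^-5 + 7*A^-9
  A^-7 * (d^3) = -A^-1 - 3*A^-5 - 3*A^-9 - A^-13
Summing the groups: <K> = A^15 - 2*A^11 + 3*A^7 - 4*A^3 + 3*A^-1 - 3*A^-5 + 2*A^-9 - A^-13
Normalise by the writhe: (-A^3)^(-w) = (-A^3)^(3) = -A^9, so f(A) = -A^9 * <K> = -A^24 + 2*A^20 - 3*A^16 + 4*A^12 - 3*A^8 + 3*A^4 - 2 + A^-4.
Substitute A = t^(-1/4), i.e. A^e → t^(-e/4): V(t) = t - 2 + 3*t^-1 - 3*t^-2 + 4*t^-3 - 3*t^-4 + 2*t^-5 - t^-6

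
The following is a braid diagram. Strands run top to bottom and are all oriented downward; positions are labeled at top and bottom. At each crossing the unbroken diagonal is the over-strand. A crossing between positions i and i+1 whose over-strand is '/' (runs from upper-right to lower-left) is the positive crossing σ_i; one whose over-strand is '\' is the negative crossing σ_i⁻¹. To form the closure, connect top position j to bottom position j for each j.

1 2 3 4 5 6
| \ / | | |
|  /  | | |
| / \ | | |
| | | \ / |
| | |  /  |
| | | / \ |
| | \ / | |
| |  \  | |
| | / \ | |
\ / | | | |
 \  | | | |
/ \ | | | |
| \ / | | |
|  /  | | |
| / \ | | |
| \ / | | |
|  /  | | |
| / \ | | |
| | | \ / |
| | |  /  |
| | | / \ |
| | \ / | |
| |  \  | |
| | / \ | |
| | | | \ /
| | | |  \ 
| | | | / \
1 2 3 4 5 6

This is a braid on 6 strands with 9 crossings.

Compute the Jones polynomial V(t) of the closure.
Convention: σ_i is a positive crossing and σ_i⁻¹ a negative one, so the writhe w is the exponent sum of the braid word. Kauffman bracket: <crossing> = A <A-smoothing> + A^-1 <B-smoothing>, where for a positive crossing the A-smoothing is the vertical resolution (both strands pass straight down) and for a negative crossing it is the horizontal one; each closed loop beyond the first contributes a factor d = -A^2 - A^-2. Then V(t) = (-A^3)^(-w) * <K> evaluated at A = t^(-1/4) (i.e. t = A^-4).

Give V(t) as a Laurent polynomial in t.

Reading the diagram top to bottom ('/'-over between positions i,i+1 = s_i, '\'-over = s_i^-1): braid word = s2 s4 s3^-1 s1^-1 s2 s2 s4 s3^-1 s5^-1.
The presented braid s2 s4 s3^-1 s1^-1 s2 s2 s4 s3^-1 s5^-1 on 6 strands reduces by inverse Markov moves (closure unchanged at each step):
  Destabilize: the word has the form β·s5^-1 where s5^-1 occurs only as the final letter (β ∈ B_5); drop it and the last strand → 5 strands.
Reduced to β = s2 s4 s3^-1 s1^-1 s2 s2 s4 s3^-1 on 5 strands, 8 crossings.
Compute on β:
Braid: s2 s4 s3^-1 s1^-1 s2 s2 s4 s3^-1 on 5 strands, 8 crossings.
Writhe w = (#positive) - (#negative) = 5 - 3 = 2.
State-sum expansion of <K>. There are 2^8 = 256 states.
Each crossing splits two ways (0=vertical, 1=horizontal). The state's weight is A^(#A-smoothings - #B-smoothings) * d^(loops - 1).
Tabulate the states by total A-exponent and number of loops L (A-exp: L × count):
  A^8: L=4 ×1
  A^6: L=3 ×7, L=5 ×1
  A^4: L=2 ×19, L=4 ×9
  A^2: L=1 ×19, L=3 ×35, L=5 ×2
  A^0: L=2 ×48, L=4 ×22
  A^-2: L=3 ×49, L=5 ×7
  A^-4: L=4 ×27, L=6 ×1
  A^-6: L=5 ×8
  A^-8: L=6 ×1
Each group contributes A^e * Σ count * d^(L-1):
Powers of d = -A^2 - A^-2: d^2 = A^4 + 2 + A^-4; d^3 = -A^6 - 3*A^2 - 3*A^-2 - A^-6; d^4 = A^8 + 4*A^4 + 6 + 4*A^-4 + A^-8; d^5 = -A^10 - 5*A^6 - 10*A^2 - 10*A^-2 - 5*A^-6 - A^-10.
  A^8 * (d^3) = -A^14 - 3*A^10 - 3*A^6 - A^2
  A^6 * (7*d^2 + d^4) = A^14 + 11*A^10 + 20*A^6 + 11*A^2 + A^-2
  A^4 * (19*d + 9*d^3) = -9*A^10 - 46*A^6 - 46*A^2 - 9*A^-2
  A^2 * (19 + 35*d^2 + 2*d^4) = 2*A^10 + 43*A^6 + 101*A^2 + 43*A^-2 + 2*A^-6
  A^0 * (48*d + 22*d^3) = -22*A^6 - 114*A^2 - 114*A^-2 - 22*A^-6
  A^-2 * (49*d^2 + 7*d^4) = 7*A^6 + 77*A^2 + 140*A^-2 + 77*A^-6 + 7*A^-10
  A^-4 * (27*d^3 + d^5) = -A^6 - 32*A^2 - 91*A^-2 - 91*A^-6 - 32*A^-10 - A^-14
  A^-6 * (8*d^4) = 8*A^2 + 32*A^-2 + 48*A^-6 + 32*A^-10 + 8*A^-14
  A^-8 * (d^5) = -A^2 - 5*A^-2 - 10*A^-6 - 10*A^-10 - 5*A^-14 - A^-18
Summing the groups: <K> = A^10 - 2*A^6 + 3*A^2 - 3*A^-2 + 4*A^-6 - 3*A^-10 + 2*A^-14 - A^-18
Normalise by the writhe: (-A^3)^(-w) = (-A^3)^(-2) = A^-6, so f(A) = A^-6 * <K> = A^4 - 2 + 3*A^-4 - 3*A^-8 + 4*A^-12 - 3*A^-16 + 2*A^-20 - A^-24.
Substitute A = t^(-1/4), i.e. A^e → t^(-e/4): V(t) = -t^6 + 2*t^5 - 3*t^4 + 4*t^3 - 3*t^2 + 3*t - 2 + t^-1

Answer: -t^6 + 2*t^5 - 3*t^4 + 4*t^3 - 3*t^2 + 3*t - 2 + t^-1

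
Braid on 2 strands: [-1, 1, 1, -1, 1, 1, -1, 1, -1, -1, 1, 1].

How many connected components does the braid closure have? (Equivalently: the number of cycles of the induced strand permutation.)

Track the strand permutation on 2 strands, starting from identity.
  step 1: s1^-1 swaps positions 1,2 -> [2 1]
  step 2: s1 swaps positions 1,2 -> [1 2]
  step 3: s1 swaps positions 1,2 -> [2 1]
  step 4: s1^-1 swaps positions 1,2 -> [1 2]
  step 5: s1 swaps positions 1,2 -> [2 1]
  step 6: s1 swaps positions 1,2 -> [1 2]
  step 7: s1^-1 swaps positions 1,2 -> [2 1]
  step 8: s1 swaps positions 1,2 -> [1 2]
  step 9: s1^-1 swaps positions 1,2 -> [2 1]
  step 10: s1^-1 swaps positions 1,2 -> [1 2]
  step 11: s1 swaps positions 1,2 -> [2 1]
  step 12: s1 swaps positions 1,2 -> [1 2]
Final permutation (position -> original strand): [1 2]
Closure components = cycle count of this permutation = 2.

Answer: 2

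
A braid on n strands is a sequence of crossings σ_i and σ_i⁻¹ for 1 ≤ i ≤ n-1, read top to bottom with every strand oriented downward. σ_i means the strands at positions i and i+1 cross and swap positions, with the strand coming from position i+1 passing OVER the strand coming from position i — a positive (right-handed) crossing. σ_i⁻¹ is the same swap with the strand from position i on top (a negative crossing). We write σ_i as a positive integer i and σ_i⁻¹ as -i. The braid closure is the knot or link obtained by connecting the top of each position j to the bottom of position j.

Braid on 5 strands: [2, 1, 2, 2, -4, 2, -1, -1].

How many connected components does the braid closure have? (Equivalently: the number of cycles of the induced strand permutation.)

3

Derivation:
Track the strand permutation on 5 strands, starting from identity.
  step 1: s2 swaps positions 2,3 -> [1 3 2 4 5]
  step 2: s1 swaps positions 1,2 -> [3 1 2 4 5]
  step 3: s2 swaps positions 2,3 -> [3 2 1 4 5]
  step 4: s2 swaps positions 2,3 -> [3 1 2 4 5]
  step 5: s4^-1 swaps positions 4,5 -> [3 1 2 5 4]
  step 6: s2 swaps positions 2,3 -> [3 2 1 5 4]
  step 7: s1^-1 swaps positions 1,2 -> [2 3 1 5 4]
  step 8: s1^-1 swaps positions 1,2 -> [3 2 1 5 4]
Final permutation (position -> original strand): [3 2 1 5 4]
Closure components = cycle count of this permutation = 3.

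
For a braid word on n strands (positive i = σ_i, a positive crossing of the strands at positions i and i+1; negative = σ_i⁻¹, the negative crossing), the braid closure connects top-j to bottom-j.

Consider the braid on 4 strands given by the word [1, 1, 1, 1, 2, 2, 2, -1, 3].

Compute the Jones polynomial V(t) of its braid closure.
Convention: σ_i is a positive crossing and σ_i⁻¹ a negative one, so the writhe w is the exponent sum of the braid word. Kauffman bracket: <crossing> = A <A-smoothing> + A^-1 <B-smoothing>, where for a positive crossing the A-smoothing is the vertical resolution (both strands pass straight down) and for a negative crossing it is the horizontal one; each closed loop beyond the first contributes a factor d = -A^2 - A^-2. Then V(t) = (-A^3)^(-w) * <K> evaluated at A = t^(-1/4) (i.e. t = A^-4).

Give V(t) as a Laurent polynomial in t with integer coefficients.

t^8 - 2*t^7 + t^6 - 2*t^5 + 2*t^4 + t^2

Derivation:
The presented braid s1 s1 s1 s1 s2 s2 s2 s1^-1 s3 on 4 strands reduces by inverse Markov moves (closure unchanged at each step):
  Destabilize: the word has the form β·s3 where s3 occurs only as the final letter (β ∈ B_3); drop it and the last strand → 3 strands.
  Deconjugate: the word is γ·β·γ⁻¹ with γ = s1 (prefix) and γ⁻¹ = s1^-1 (suffix); strip both.
Reduced to β = s1 s1 s1 s2 s2 s2 on 3 strands, 6 crossings.
Compute on β:
Braid: s1 s1 s1 s2 s2 s2 on 3 strands, 6 crossings.
Writhe w = (#positive) - (#negative) = 6 - 0 = 6.
State-sum expansion of <K>. There are 2^6 = 64 states.
Each crossing splits two ways (0=vertical, 1=horizontal). The state's weight is A^(#A-smoothings - #B-smoothings) * d^(loops - 1).
Tabulate the states by total A-exponent and number of loops L (A-exp: L × count):
  A^6: L=3 ×1
  A^4: L=2 ×6
  A^2: L=1 ×9, L=3 ×6
  A^0: L=2 ×18, L=4 ×2
  A^-2: L=3 ×15
  A^-4: L=4 ×6
  A^-6: L=5 ×1
Each group contributes A^e * Σ count * d^(L-1):
Powers of d = -A^2 - A^-2: d^2 = A^4 + 2 + A^-4; d^3 = -A^6 - 3*A^2 - 3*A^-2 - A^-6; d^4 = A^8 + 4*A^4 + 6 + 4*A^-4 + A^-8.
  A^6 * (d^2) = A^10 + 2*A^6 + A^2
  A^4 * (6*d) = -6*A^6 - 6*A^2
  A^2 * (9 + 6*d^2) = 6*A^6 + 21*A^2 + 6*A^-2
  A^0 * (18*d + 2*d^3) = -2*A^6 - 24*A^2 - 24*A^-2 - 2*A^-6
  A^-2 * (15*d^2) = 15*A^2 + 30*A^-2 + 15*A^-6
  A^-4 * (6*d^3) = -6*A^2 - 18*A^-2 - 18*A^-6 - 6*A^-10
  A^-6 * (d^4) = A^2 + 4*A^-2 + 6*A^-6 + 4*A^-10 + A^-14
Summing the groups: <K> = A^10 + 2*A^2 - 2*A^-2 + A^-6 - 2*A^-10 + A^-14
Normalise by the writhe: (-A^3)^(-w) = (-A^3)^(-6) = A^-18, so f(A) = A^-18 * <K> = A^-8 + 2*A^-16 - 2*A^-20 + A^-24 - 2*A^-28 + A^-32.
Substitute A = t^(-1/4), i.e. A^e → t^(-e/4): V(t) = t^8 - 2*t^7 + t^6 - 2*t^5 + 2*t^4 + t^2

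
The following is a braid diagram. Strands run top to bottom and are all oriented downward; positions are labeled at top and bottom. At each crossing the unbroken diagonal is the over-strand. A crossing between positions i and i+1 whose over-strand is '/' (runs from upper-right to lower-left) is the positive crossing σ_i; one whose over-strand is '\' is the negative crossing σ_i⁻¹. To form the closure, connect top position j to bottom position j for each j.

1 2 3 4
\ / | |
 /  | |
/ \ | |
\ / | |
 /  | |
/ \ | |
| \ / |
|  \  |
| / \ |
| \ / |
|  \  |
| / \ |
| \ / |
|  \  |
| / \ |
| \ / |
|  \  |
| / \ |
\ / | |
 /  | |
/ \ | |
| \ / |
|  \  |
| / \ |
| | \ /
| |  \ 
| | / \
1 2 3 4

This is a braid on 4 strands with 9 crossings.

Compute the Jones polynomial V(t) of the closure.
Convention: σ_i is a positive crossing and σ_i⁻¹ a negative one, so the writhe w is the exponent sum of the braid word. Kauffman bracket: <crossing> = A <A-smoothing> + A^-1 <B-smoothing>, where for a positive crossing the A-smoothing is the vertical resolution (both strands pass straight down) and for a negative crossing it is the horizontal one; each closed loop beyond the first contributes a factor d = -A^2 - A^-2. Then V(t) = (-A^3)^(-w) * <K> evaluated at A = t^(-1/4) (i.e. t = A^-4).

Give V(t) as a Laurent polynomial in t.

-t^2 + 2*t - 2 + 4*t^-1 - 4*t^-2 + 4*t^-3 - 3*t^-4 + 2*t^-5 - t^-6

Derivation:
Reading the diagram top to bottom ('/'-over between positions i,i+1 = s_i, '\'-over = s_i^-1): braid word = s1 s1 s2^-1 s2^-1 s2^-1 s2^-1 s1 s2^-1 s3^-1.
The presented braid s1 s1 s2^-1 s2^-1 s2^-1 s2^-1 s1 s2^-1 s3^-1 on 4 strands reduces by inverse Markov moves (closure unchanged at each step):
  Destabilize: the word has the form β·s3^-1 where s3^-1 occurs only as the final letter (β ∈ B_3); drop it and the last strand → 3 strands.
Reduced to β = s1 s1 s2^-1 s2^-1 s2^-1 s2^-1 s1 s2^-1 on 3 strands, 8 crossings.
Compute on β:
Braid: s1 s1 s2^-1 s2^-1 s2^-1 s2^-1 s1 s2^-1 on 3 strands, 8 crossings.
Writhe w = (#positive) - (#negative) = 3 - 5 = -2.
State-sum expansion of <K>. There are 2^8 = 256 states.
Smooth each crossing (0=||, 1=⌣⌢); contribution A^(Σ sign_k(1-2s_k)) * d^(L-1).
Tabulate the states by total A-exponent and number of loops L (A-exp: L × count):
  A^8: L=6 ×1
  A^6: L=5 ×8
  A^4: L=4 ×27, L=6 ×1
  A^2: L=3 ×48, L=5 ×8
  A^0: L=2 ×47, L=4 ×22, L=6 ×1
  A^-2: L=1 ×23, L=3 ×29, L=5 ×4
  A^-4: L=2 ×22, L=4 ×6
  A^-6: L=3 ×8
  A^-8: L=4 ×1
Each group contributes A^e * Σ count * d^(L-1):
Powers of d = -A^2 - A^-2: d^2 = A^4 + 2 + A^-4; d^3 = -A^6 - 3*A^2 - 3*A^-2 - A^-6; d^4 = A^8 + 4*A^4 + 6 + 4*A^-4 + A^-8; d^5 = -A^10 - 5*A^6 - 10*A^2 - 10*A^-2 - 5*A^-6 - A^-10.
  A^8 * (d^5) = -A^18 - 5*A^14 - 10*A^10 - 10*A^6 - 5*A^2 - A^-2
  A^6 * (8*d^4) = 8*A^14 + 32*A^10 + 48*A^6 + 32*A^2 + 8*A^-2
  A^4 * (27*d^3 + d^5) = -A^14 - 32*A^10 - 91*A^6 - 91*A^2 - 32*A^-2 - A^-6
  A^2 * (48*d^2 + 8*d^4) = 8*A^10 + 80*A^6 + 144*A^2 + 80*A^-2 + 8*A^-6
  A^0 * (47*d + 22*d^3 + d^5) = -A^10 - 27*A^6 - 123*A^2 - 123*A^-2 - 27*A^-6 - A^-10
  A^-2 * (23 + 29*d^2 + 4*d^4) = 4*A^6 + 45*A^2 + 105*A^-2 + 45*A^-6 + 4*A^-10
  A^-4 * (22*d + 6*d^3) = -6*A^2 - 40*A^-2 - 40*A^-6 - 6*A^-10
  A^-6 * (8*d^2) = 8*A^-2 + 16*A^-6 + 8*A^-10
  A^-8 * (d^3) = -A^-2 - 3*A^-6 - 3*A^-10 - A^-14
Summing the groups: <K> = -A^18 + 2*A^14 - 3*A^10 + 4*A^6 - 4*A^2 + 4*A^-2 - 2*A^-6 + 2*A^-10 - A^-14
Normalise by the writhe: (-A^3)^(-w) = (-A^3)^(2) = A^6, so f(A) = A^6 * <K> = -A^24 + 2*A^20 - 3*A^16 + 4*A^12 - 4*A^8 + 4*A^4 - 2 + 2*A^-4 - A^-8.
Substitute A = t^(-1/4), i.e. A^e → t^(-e/4): V(t) = -t^2 + 2*t - 2 + 4*t^-1 - 4*t^-2 + 4*t^-3 - 3*t^-4 + 2*t^-5 - t^-6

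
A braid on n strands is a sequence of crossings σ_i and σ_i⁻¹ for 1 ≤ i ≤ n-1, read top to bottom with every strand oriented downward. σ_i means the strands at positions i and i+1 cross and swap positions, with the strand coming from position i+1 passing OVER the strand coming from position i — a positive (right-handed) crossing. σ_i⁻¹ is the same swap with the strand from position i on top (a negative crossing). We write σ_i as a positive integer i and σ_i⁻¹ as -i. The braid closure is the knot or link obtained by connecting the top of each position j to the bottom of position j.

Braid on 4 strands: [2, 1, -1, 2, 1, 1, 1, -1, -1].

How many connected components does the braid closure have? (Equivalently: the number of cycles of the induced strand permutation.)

3

Derivation:
Track the strand permutation on 4 strands, starting from identity.
  step 1: s2 swaps positions 2,3 -> [1 3 2 4]
  step 2: s1 swaps positions 1,2 -> [3 1 2 4]
  step 3: s1^-1 swaps positions 1,2 -> [1 3 2 4]
  step 4: s2 swaps positions 2,3 -> [1 2 3 4]
  step 5: s1 swaps positions 1,2 -> [2 1 3 4]
  step 6: s1 swaps positions 1,2 -> [1 2 3 4]
  step 7: s1 swaps positions 1,2 -> [2 1 3 4]
  step 8: s1^-1 swaps positions 1,2 -> [1 2 3 4]
  step 9: s1^-1 swaps positions 1,2 -> [2 1 3 4]
Final permutation (position -> original strand): [2 1 3 4]
Closure components = cycle count of this permutation = 3.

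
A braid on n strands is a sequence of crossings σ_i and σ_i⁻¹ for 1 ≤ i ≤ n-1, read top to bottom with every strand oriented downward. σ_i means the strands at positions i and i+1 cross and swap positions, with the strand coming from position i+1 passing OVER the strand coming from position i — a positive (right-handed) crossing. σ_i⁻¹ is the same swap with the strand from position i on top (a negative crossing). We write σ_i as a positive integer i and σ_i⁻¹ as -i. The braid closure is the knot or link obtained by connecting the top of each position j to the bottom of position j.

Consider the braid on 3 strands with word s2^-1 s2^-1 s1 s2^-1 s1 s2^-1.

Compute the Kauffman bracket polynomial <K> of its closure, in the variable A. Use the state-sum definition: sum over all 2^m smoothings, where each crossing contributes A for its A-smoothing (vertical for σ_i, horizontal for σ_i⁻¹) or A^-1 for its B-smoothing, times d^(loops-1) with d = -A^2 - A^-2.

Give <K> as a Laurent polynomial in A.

A^14 - 2*A^10 + 2*A^6 - 2*A^2 + 2*A^-2 - A^-6 + A^-10

Derivation:
Braid: s2^-1 s2^-1 s1 s2^-1 s1 s2^-1 on 3 strands, 6 crossings.
Writhe w = (#positive) - (#negative) = 2 - 4 = -2.
Computing the Kauffman bracket via state sum. There are 2^6 = 64 states.
Smooth each crossing (0=||, 1=⌣⌢); contribution A^(Σ sign_k(1-2s_k)) * d^(L-1).
Tabulate the states by total A-exponent and number of loops L (A-exp: L × count):
  A^6: L=5 ×1
  A^4: L=4 ×6
  A^2: L=3 ×15
  A^0: L=2 ×19, L=4 ×1
  A^-2: L=1 ×11, L=3 ×4
  A^-4: L=2 ×6
  A^-6: L=3 ×1
Each group contributes A^e * Σ count * d^(L-1):
Powers of d = -A^2 - A^-2: d^2 = A^4 + 2 + A^-4; d^3 = -A^6 - 3*A^2 - 3*A^-2 - A^-6; d^4 = A^8 + 4*A^4 + 6 + 4*A^-4 + A^-8.
  A^6 * (d^4) = A^14 + 4*A^10 + 6*A^6 + 4*A^2 + A^-2
  A^4 * (6*d^3) = -6*A^10 - 18*A^6 - 18*A^2 - 6*A^-2
  A^2 * (15*d^2) = 15*A^6 + 30*A^2 + 15*A^-2
  A^0 * (19*d + d^3) = -A^6 - 22*A^2 - 22*A^-2 - A^-6
  A^-2 * (11 + 4*d^2) = 4*A^2 + 19*A^-2 + 4*A^-6
  A^-4 * (6*d) = -6*A^-2 - 6*A^-6
  A^-6 * (d^2) = A^-2 + 2*A^-6 + A^-10
Summing the groups: <K> = A^14 - 2*A^10 + 2*A^6 - 2*A^2 + 2*A^-2 - A^-6 + A^-10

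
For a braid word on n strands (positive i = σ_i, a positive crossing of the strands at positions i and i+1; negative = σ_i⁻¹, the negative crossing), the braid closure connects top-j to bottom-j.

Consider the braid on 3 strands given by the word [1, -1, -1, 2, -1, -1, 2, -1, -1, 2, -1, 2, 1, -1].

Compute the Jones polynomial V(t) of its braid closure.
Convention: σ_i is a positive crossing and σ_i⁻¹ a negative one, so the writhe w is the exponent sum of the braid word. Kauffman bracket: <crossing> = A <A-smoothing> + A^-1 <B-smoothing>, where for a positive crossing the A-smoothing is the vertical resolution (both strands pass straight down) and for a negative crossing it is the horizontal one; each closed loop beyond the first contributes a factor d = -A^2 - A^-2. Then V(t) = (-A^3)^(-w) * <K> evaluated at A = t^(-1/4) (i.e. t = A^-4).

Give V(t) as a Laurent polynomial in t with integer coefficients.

t^3 - 4*t^2 + 8*t - 11 + 15*t^-1 - 16*t^-2 + 15*t^-3 - 12*t^-4 + 8*t^-5 - 4*t^-6 + t^-7

Derivation:
The presented braid s1 s1^-1 s1^-1 s2 s1^-1 s1^-1 s2 s1^-1 s1^-1 s2 s1^-1 s2 s1 s1^-1 on 3 strands reduces by inverse Markov moves (closure unchanged at each step):
  Deconjugate: the word is γ·β·γ⁻¹ with γ = s1 s1^-1 (prefix) and γ⁻¹ = s1 s1^-1 (suffix); strip both.
Reduced to β = s1^-1 s2 s1^-1 s1^-1 s2 s1^-1 s1^-1 s2 s1^-1 s2 on 3 strands, 10 crossings.
Compute on β:
Braid: s1^-1 s2 s1^-1 s1^-1 s2 s1^-1 s1^-1 s2 s1^-1 s2 on 3 strands, 10 crossings.
Writhe w = (#positive) - (#negative) = 4 - 6 = -2.
Enumerate smoothing states for the bracket polynomial. There are 2^10 = 1024 states.
Each crossing splits two ways (0=vertical, 1=horizontal). The state's weight is A^(#A-smoothings - #B-smoothings) * d^(loops - 1).
Tabulate the states by total A-exponent and number of loops L (A-exp: L × count):
  A^10: L=7 ×1
  A^8: L=6 ×10
  A^6: L=5 ×45
  A^4: L=4 ×118, L=6 ×2
  A^2: L=3 ×193, L=5 ×17
  A^0: L=2 ×192, L=4 ×59, L=6 ×1
  A^-2: L=1 ×95, L=3 ×108, L=5 ×7
  A^-4: L=2 ×95, L=4 ×25
  A^-6: L=3 ×43, L=5 ×2
  A^-8: L=4 ×10
  A^-10: L=5 ×1
Each group contributes A^e * Σ count * d^(L-1):
Powers of d = -A^2 - A^-2: d^2 = A^4 + 2 + A^-4; d^3 = -A^6 - 3*A^2 - 3*A^-2 - A^-6; d^4 = A^8 + 4*A^4 + 6 + 4*A^-4 + A^-8; d^5 = -A^10 - 5*A^6 - 10*A^2 - 10*A^-2 - 5*A^-6 - A^-10; d^6 = A^12 + 6*A^8 + 15*A^4 + 20 + 15*A^-4 + 6*A^-8 + A^-12.
  A^10 * (d^6) = A^22 + 6*A^18 + 15*A^14 + 20*A^10 + 15*A^6 + 6*A^2 + A^-2
  A^8 * (10*d^5) = -10*A^18 - 50*A^14 - 100*A^10 - 100*A^6 - 50*A^2 - 10*A^-2
  A^6 * (45*d^4) = 45*A^14 + 180*A^10 + 270*A^6 + 180*A^2 + 45*A^-2
  A^4 * (118*d^3 + 2*d^5) = -2*A^14 - 128*A^10 - 374*A^6 - 374*A^2 - 128*A^-2 - 2*A^-6
  A^2 * (193*d^2 + 17*d^4) = 17*A^10 + 261*A^6 + 488*A^2 + 261*A^-2 + 17*A^-6
  A^0 * (192*d + 59*d^3 + d^5) = -A^10 - 64*A^6 - 379*A^2 - 379*A^-2 - 64*A^-6 - A^-10
  A^-2 * (95 + 108*d^2 + 7*d^4) = 7*A^6 + 136*A^2 + 353*A^-2 + 136*A^-6 + 7*A^-10
  A^-4 * (95*d + 25*d^3) = -25*A^2 - 170*A^-2 - 170*A^-6 - 25*A^-10
  A^-6 * (43*d^2 + 2*d^4) = 2*A^2 + 51*A^-2 + 98*A^-6 + 51*A^-10 + 2*A^-14
  A^-8 * (10*d^3) = -10*A^-2 - 30*A^-6 - 30*A^-10 - 10*A^-14
  A^-10 * (d^4) = A^-2 + 4*A^-6 + 6*A^-10 + 4*A^-14 + A^-18
Summing the groups: <K> = A^22 - 4*A^18 + 8*A^14 - 12*A^10 + 15*A^6 - 16*A^2 + 15*A^-2 - 11*A^-6 + 8*A^-10 - 4*A^-14 + A^-18
Normalise by the writhe: (-A^3)^(-w) = (-A^3)^(2) = A^6, so f(A) = A^6 * <K> = A^28 - 4*A^24 + 8*A^20 - 12*A^16 + 15*A^12 - 16*A^8 + 15*A^4 - 11 + 8*A^-4 - 4*A^-8 + A^-12.
Substitute A = t^(-1/4), i.e. A^e → t^(-e/4): V(t) = t^3 - 4*t^2 + 8*t - 11 + 15*t^-1 - 16*t^-2 + 15*t^-3 - 12*t^-4 + 8*t^-5 - 4*t^-6 + t^-7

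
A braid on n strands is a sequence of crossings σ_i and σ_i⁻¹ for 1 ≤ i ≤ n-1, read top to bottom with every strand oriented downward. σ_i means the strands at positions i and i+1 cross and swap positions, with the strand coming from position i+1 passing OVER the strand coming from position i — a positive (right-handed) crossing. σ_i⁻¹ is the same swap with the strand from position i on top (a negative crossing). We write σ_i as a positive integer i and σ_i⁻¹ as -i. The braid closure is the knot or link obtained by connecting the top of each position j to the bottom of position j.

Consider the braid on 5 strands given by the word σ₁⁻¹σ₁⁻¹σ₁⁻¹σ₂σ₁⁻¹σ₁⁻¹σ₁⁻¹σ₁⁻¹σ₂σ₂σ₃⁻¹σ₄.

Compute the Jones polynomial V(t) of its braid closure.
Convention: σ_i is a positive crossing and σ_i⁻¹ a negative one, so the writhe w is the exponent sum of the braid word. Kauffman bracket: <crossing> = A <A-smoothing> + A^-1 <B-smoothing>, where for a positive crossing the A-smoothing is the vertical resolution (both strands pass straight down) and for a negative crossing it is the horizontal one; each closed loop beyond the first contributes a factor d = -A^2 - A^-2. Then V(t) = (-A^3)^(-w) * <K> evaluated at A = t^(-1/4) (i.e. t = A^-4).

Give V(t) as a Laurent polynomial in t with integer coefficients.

-t + 2 - 3*t^-1 + 6*t^-2 - 6*t^-3 + 7*t^-4 - 7*t^-5 + 6*t^-6 - 4*t^-7 + 2*t^-8 - t^-9

Derivation:
The presented braid s1^-1 s1^-1 s1^-1 s2 s1^-1 s1^-1 s1^-1 s1^-1 s2 s2 s3^-1 s4 on 5 strands reduces by inverse Markov moves (closure unchanged at each step):
  Destabilize: the word has the form β·s4 where s4 occurs only as the final letter (β ∈ B_4); drop it and the last strand → 4 strands.
  Destabilize: the word has the form β·s3^-1 where s3^-1 occurs only as the final letter (β ∈ B_3); drop it and the last strand → 3 strands.
Reduced to β = s1^-1 s1^-1 s1^-1 s2 s1^-1 s1^-1 s1^-1 s1^-1 s2 s2 on 3 strands, 10 crossings.
Compute on β:
Braid: s1^-1 s1^-1 s1^-1 s2 s1^-1 s1^-1 s1^-1 s1^-1 s2 s2 on 3 strands, 10 crossings.
Writhe w = (#positive) - (#negative) = 3 - 7 = -4.
Computing the Kauffman bracket via state sum. There are 2^10 = 1024 states.
Each crossing splits two ways (0=vertical, 1=horizontal). The state's weight is A^(#A-smoothings - #B-smoothings) * d^(loops - 1).
Tabulate the states by total A-exponent and number of loops L (A-exp: L × count):
  A^10: L=8 ×1
  A^8: L=7 ×10
  A^6: L=6 ×44, L=8 ×1
  A^4: L=5 ×112, L=7 ×8
  A^2: L=4 ×182, L=6 ×28
  A^0: L=3 ×194, L=5 ×58
  A^-2: L=2 ×130, L=4 ×79, L=6 ×1
  A^-4: L=1 ×45, L=3 ×70, L=5 ×5
  A^-6: L=2 ×36, L=4 ×9
  A^-8: L=3 ×10
  A^-10: L=4 ×1
Each group contributes A^e * Σ count * d^(L-1):
Powers of d = -A^2 - A^-2: d^2 = A^4 + 2 + A^-4; d^3 = -A^6 - 3*A^2 - 3*A^-2 - A^-6; d^4 = A^8 + 4*A^4 + 6 + 4*A^-4 + A^-8; d^5 = -A^10 - 5*A^6 - 10*A^2 - 10*A^-2 - 5*A^-6 - A^-10; d^6 = A^12 + 6*A^8 + 15*A^4 + 20 + 15*A^-4 + 6*A^-8 + A^-12; d^7 = -A^14 - 7*A^10 - 21*A^6 - 35*A^2 - 35*A^-2 - 21*A^-6 - 7*A^-10 - A^-14.
  A^10 * (d^7) = -A^24 - 7*A^20 - 21*A^16 - 35*A^12 - 35*A^8 - 21*A^4 - 7 - A^-4
  A^8 * (10*d^6) = 10*A^20 + 60*A^16 + 150*A^12 + 200*A^8 + 150*A^4 + 60 + 10*A^-4
  A^6 * (44*d^5 + d^7) = -A^20 - 51*A^16 - 241*A^12 - 475*A^8 - 475*A^4 - 241 - 51*A^-4 - A^-8
  A^4 * (112*d^4 + 8*d^6) = 8*A^16 + 160*A^12 + 568*A^8 + 832*A^4 + 568 + 160*A^-4 + 8*A^-8
  A^2 * (182*d^3 + 28*d^5) = -28*A^12 - 322*A^8 - 826*A^4 - 826 - 322*A^-4 - 28*A^-8
  A^0 * (194*d^2 + 58*d^4) = 58*A^8 + 426*A^4 + 736 + 426*A^-4 + 58*A^-8
  A^-2 * (130*d + 79*d^3 + d^5) = -A^8 - 84*A^4 - 377 - 377*A^-4 - 84*A^-8 - A^-12
  A^-4 * (45 + 70*d^2 + 5*d^4) = 5*A^4 + 90 + 215*A^-4 + 90*A^-8 + 5*A^-12
  A^-6 * (36*d + 9*d^3) = -9 - 63*A^-4 - 63*A^-8 - 9*A^-12
  A^-8 * (10*d^2) = 10*A^-4 + 20*A^-8 + 10*A^-12
  A^-10 * (d^3) = -A^-4 - 3*A^-8 - 3*A^-12 - A^-16
Summing the groups: <K> = -A^24 + 2*A^20 - 4*A^16 + 6*A^12 - 7*A^8 + 7*A^4 - 6 + 6*A^-4 - 3*A^-8 + 2*A^-12 - A^-16
Normalise by the writhe: (-A^3)^(-w) = (-A^3)^(4) = A^12, so f(A) = A^12 * <K> = -A^36 + 2*A^32 - 4*A^28 + 6*A^24 - 7*A^20 + 7*A^16 - 6*A^12 + 6*A^8 - 3*A^4 + 2 - A^-4.
Substitute A = t^(-1/4), i.e. A^e → t^(-e/4): V(t) = -t + 2 - 3*t^-1 + 6*t^-2 - 6*t^-3 + 7*t^-4 - 7*t^-5 + 6*t^-6 - 4*t^-7 + 2*t^-8 - t^-9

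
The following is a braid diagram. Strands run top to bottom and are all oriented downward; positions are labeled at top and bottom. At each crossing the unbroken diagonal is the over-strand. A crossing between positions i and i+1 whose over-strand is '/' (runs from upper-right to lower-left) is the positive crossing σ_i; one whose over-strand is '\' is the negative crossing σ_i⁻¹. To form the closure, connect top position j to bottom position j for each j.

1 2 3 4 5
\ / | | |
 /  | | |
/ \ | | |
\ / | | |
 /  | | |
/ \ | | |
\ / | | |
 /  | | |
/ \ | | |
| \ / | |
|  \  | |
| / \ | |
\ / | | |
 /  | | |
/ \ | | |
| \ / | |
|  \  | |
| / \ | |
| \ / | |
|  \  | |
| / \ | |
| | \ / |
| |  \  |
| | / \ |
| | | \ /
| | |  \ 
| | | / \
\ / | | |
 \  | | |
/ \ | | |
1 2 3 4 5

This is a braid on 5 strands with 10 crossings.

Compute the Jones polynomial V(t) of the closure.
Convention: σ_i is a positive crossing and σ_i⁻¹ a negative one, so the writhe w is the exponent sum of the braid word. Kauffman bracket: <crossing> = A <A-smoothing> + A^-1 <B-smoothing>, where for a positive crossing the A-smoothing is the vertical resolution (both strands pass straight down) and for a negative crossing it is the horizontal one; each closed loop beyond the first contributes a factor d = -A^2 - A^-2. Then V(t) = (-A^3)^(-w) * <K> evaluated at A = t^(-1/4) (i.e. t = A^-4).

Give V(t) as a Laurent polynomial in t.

-t^3 + 2*t^2 - 2*t + 3 - 2*t^-1 + 2*t^-2 - t^-3

Derivation:
Reading the diagram top to bottom ('/'-over between positions i,i+1 = s_i, '\'-over = s_i^-1): braid word = s1 s1 s1 s2^-1 s1 s2^-1 s2^-1 s3^-1 s4^-1 s1^-1.
The presented braid s1 s1 s1 s2^-1 s1 s2^-1 s2^-1 s3^-1 s4^-1 s1^-1 on 5 strands reduces by inverse Markov moves (closure unchanged at each step):
  Deconjugate: the word is γ·β·γ⁻¹ with γ = s1 (prefix) and γ⁻¹ = s1^-1 (suffix); strip both.
  Destabilize: the word has the form β·s4^-1 where s4^-1 occurs only as the final letter (β ∈ B_4); drop it and the last strand → 4 strands.
  Destabilize: the word has the form β·s3^-1 where s3^-1 occurs only as the final letter (β ∈ B_3); drop it and the last strand → 3 strands.
Reduced to β = s1 s1 s2^-1 s1 s2^-1 s2^-1 on 3 strands, 6 crossings.
Compute on β:
Braid: s1 s1 s2^-1 s1 s2^-1 s2^-1 on 3 strands, 6 crossings.
Writhe w = (#positive) - (#negative) = 3 - 3 = 0.
State-sum expansion of <K>. There are 2^6 = 64 states.
For each crossing: s=0 is the vertical smoothing, s=1 horizontal. Crossing k contributes A^(sign_k * (1 - 2*s_k)); loop factor d = -A^2 - A^-2.
Tabulate the states by total A-exponent and number of loops L (A-exp: L × count):
  A^6: L=4 ×1
  A^4: L=3 ×6
  A^2: L=2 ×14, L=4 ×1
  A^0: L=1 ×13, L=3 ×7
  A^-2: L=2 ×14, L=4 ×1
  A^-4: L=3 ×6
  A^-6: L=4 ×1
Each group contributes A^e * Σ count * d^(L-1):
Powers of d = -A^2 - A^-2: d^2 = A^4 + 2 + A^-4; d^3 = -A^6 - 3*A^2 - 3*A^-2 - A^-6.
  A^6 * (d^3) = -A^12 - 3*A^8 - 3*A^4 - 1
  A^4 * (6*d^2) = 6*A^8 + 12*A^4 + 6
  A^2 * (14*d + d^3) = -A^8 - 17*A^4 - 17 - A^-4
  A^0 * (13 + 7*d^2) = 7*A^4 + 27 + 7*A^-4
  A^-2 * (14*d + d^3) = -A^4 - 17 - 17*A^-4 - A^-8
  A^-4 * (6*d^2) = 6 + 12*A^-4 + 6*A^-8
  A^-6 * (d^3) = -1 - 3*A^-4 - 3*A^-8 - A^-12
Summing the groups: <K> = -A^12 + 2*A^8 - 2*A^4 + 3 - 2*A^-4 + 2*A^-8 - A^-12
Normalise by the writhe: (-A^3)^(-w) = (-A^3)^(0) = 1, so f(A) = 1 * <K> = -A^12 + 2*A^8 - 2*A^4 + 3 - 2*A^-4 + 2*A^-8 - A^-12.
Substitute A = t^(-1/4), i.e. A^e → t^(-e/4): V(t) = -t^3 + 2*t^2 - 2*t + 3 - 2*t^-1 + 2*t^-2 - t^-3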